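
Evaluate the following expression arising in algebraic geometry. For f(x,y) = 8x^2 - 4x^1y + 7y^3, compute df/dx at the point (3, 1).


df/dx = 2*8*x^1 + 1*(-4)*x^0*y
At (3,1): 2*8*3^1 + 1*(-4)*3^0*1
= 48 - 4
= 44

44


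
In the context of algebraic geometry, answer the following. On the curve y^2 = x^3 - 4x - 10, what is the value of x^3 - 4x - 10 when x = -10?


Compute x^3 - 4x - 10 at x = -10:
x^3 = (-10)^3 = -1000
(-4)*x = (-4)*(-10) = 40
Sum: -1000 + 40 - 10 = -970

-970


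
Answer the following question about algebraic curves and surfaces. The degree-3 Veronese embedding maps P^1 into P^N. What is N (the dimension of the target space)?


The Veronese embedding v_d: P^n -> P^N maps each point to all
degree-d monomials in n+1 homogeneous coordinates.
N = C(n+d, d) - 1
N = C(1+3, 3) - 1
N = C(4, 3) - 1
C(4, 3) = 4
N = 4 - 1 = 3

3


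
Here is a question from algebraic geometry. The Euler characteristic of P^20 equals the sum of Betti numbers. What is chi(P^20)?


The complex projective space P^20 has one cell in each even real dimension 0, 2, ..., 40.
The cohomology groups are H^{2k}(P^20) = Z for k = 0,...,20, and 0 otherwise.
Euler characteristic = sum of Betti numbers = 1 per even-dimensional cohomology group.
chi(P^20) = 20 + 1 = 21

21


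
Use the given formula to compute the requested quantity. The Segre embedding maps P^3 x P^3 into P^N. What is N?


The Segre embedding maps P^m x P^n into P^N via
all products of coordinates from each factor.
N = (m+1)(n+1) - 1
N = (3+1)(3+1) - 1
N = 4*4 - 1
N = 16 - 1 = 15

15


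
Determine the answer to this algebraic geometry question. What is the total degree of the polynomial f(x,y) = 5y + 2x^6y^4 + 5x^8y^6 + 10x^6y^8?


Examine each term for its total degree (sum of exponents).
  Term '5y' has total degree 0+1 = 1.
  Term '2x^6y^4' has total degree 6+4 = 10.
  Term '5x^8y^6' has total degree 8+6 = 14.
  Term '10x^6y^8' has total degree 6+8 = 14.
The maximum total degree among all terms is 14.

14


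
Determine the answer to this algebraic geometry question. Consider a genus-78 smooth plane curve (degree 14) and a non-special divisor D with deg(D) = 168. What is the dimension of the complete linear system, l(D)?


First, compute the genus of a smooth plane curve of degree 14:
g = (d-1)(d-2)/2 = (14-1)(14-2)/2 = 78
For a non-special divisor D (i.e., h^1(D) = 0), Riemann-Roch gives:
l(D) = deg(D) - g + 1
Since deg(D) = 168 >= 2g - 1 = 155, D is non-special.
l(D) = 168 - 78 + 1 = 91

91


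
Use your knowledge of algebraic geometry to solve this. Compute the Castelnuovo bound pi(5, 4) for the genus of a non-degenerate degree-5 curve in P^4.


Castelnuovo's bound: write d - 1 = m(r-1) + epsilon with 0 <= epsilon < r-1.
d - 1 = 5 - 1 = 4
r - 1 = 4 - 1 = 3
4 = 1*3 + 1, so m = 1, epsilon = 1
pi(d, r) = m(m-1)(r-1)/2 + m*epsilon
= 1*0*3/2 + 1*1
= 0/2 + 1
= 0 + 1 = 1

1


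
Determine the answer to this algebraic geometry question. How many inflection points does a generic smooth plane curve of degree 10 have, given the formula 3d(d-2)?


For a general smooth plane curve C of degree d, the inflection points are
the intersection of C with its Hessian curve, which has degree 3(d-2).
By Bezout, the total intersection number is d * 3(d-2) = 10 * 24 = 240.
For a general curve every flex is ordinary, so each contributes
multiplicity 1 to C·Hess(C), and the number of distinct inflection
points is 3d(d-2).
Inflection points = 3*10*(10-2) = 3*10*8 = 240

240


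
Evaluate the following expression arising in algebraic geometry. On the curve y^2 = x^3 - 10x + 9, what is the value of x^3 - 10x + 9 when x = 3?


Compute x^3 - 10x + 9 at x = 3:
x^3 = 3^3 = 27
(-10)*x = (-10)*3 = -30
Sum: 27 - 30 + 9 = 6

6


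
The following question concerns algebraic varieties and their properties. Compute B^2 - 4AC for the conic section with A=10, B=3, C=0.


The discriminant of a conic Ax^2 + Bxy + Cy^2 + ... = 0 is B^2 - 4AC.
B^2 = 3^2 = 9
4AC = 4*10*0 = 0
Discriminant = 9 + 0 = 9

9


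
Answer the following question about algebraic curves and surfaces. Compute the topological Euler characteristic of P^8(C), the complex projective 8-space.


The complex projective space P^8 has one cell in each even real dimension 0, 2, ..., 16.
The cohomology groups are H^{2k}(P^8) = Z for k = 0,...,8, and 0 otherwise.
Euler characteristic = sum of Betti numbers = 1 per even-dimensional cohomology group.
chi(P^8) = 8 + 1 = 9

9


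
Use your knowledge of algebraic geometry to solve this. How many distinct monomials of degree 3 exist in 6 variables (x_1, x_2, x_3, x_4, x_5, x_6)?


The number of degree-3 monomials in 6 variables is C(d+n-1, n-1).
= C(3+6-1, 6-1) = C(8, 5)
= 56

56


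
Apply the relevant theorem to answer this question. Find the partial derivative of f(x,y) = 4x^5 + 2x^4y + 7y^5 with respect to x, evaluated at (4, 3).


df/dx = 5*4*x^4 + 4*2*x^3*y
At (4,3): 5*4*4^4 + 4*2*4^3*3
= 5120 + 1536
= 6656

6656


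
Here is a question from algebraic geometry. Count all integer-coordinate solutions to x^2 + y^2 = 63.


Systematically check integer values of x where x^2 <= 63.
For each valid x, check if 63 - x^2 is a perfect square.
Total integer solutions found: 0

0


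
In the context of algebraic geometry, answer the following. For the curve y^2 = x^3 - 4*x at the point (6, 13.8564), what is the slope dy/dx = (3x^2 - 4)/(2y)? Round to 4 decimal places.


Using implicit differentiation of y^2 = x^3 - 4*x:
2y * dy/dx = 3x^2 - 4
dy/dx = (3x^2 - 4)/(2y)
Numerator: 3*6^2 - 4 = 104
Denominator: 2*13.8564 = 27.7128
dy/dx = 104/27.7128 = 3.7528

3.7528


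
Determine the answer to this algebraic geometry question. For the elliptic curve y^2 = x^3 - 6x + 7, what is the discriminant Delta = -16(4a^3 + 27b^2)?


Compute each component:
4a^3 = 4*(-6)^3 = 4*(-216) = -864
27b^2 = 27*7^2 = 27*49 = 1323
4a^3 + 27b^2 = -864 + 1323 = 459
Delta = -16*459 = -7344

-7344


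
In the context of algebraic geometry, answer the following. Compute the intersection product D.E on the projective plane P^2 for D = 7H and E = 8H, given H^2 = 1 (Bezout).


Using bilinearity of the intersection pairing on the projective plane P^2:
(aH).(bH) = ab * (H.H)
We have H^2 = 1 (Bezout).
D.E = (7H).(8H) = 7*8*1
= 56*1
= 56

56


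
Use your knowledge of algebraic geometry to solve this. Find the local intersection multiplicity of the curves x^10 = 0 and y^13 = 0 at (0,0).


The intersection multiplicity of V(x^a) and V(y^b) at the origin is:
I(O; V(x^10), V(y^13)) = dim_k(k[x,y]/(x^10, y^13))
A basis for k[x,y]/(x^10, y^13) is the set of monomials x^i * y^j
where 0 <= i < 10 and 0 <= j < 13.
The number of such monomials is 10 * 13 = 130

130


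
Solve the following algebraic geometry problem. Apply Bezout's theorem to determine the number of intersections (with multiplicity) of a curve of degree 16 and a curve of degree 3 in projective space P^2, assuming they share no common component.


Bezout's theorem states the intersection count equals the product of degrees.
Intersection count = 16 * 3 = 48

48


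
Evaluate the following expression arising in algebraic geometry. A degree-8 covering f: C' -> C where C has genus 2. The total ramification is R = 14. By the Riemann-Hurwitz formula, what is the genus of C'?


Riemann-Hurwitz formula: 2g' - 2 = d(2g - 2) + R
Given: d = 8, g = 2, R = 14
2g' - 2 = 8*(2*2 - 2) + 14
2g' - 2 = 8*2 + 14
2g' - 2 = 16 + 14 = 30
2g' = 32
g' = 16

16


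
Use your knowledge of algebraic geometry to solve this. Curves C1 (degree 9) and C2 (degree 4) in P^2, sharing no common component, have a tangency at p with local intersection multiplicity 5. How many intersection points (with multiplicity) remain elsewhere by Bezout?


By Bezout's theorem, the total intersection number is d1 * d2.
Total = 9 * 4 = 36
Intersection multiplicity at p = 5
Remaining intersections = 36 - 5 = 31

31


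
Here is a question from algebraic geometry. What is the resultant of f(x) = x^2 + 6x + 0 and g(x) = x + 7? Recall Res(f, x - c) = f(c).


For Res(f, x - c), we evaluate f at x = c.
f(-7) = (-7)^2 + 6*(-7) + 0
= 49 - 42 + 0
= 7 + 0 = 7
Res(f, g) = 7

7


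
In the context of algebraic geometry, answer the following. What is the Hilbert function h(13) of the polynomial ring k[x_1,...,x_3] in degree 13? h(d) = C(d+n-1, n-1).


The Hilbert function for the polynomial ring in 3 variables is:
h(d) = C(d+n-1, n-1)
h(13) = C(13+3-1, 3-1) = C(15, 2)
= 15! / (2! * 13!)
= 105

105


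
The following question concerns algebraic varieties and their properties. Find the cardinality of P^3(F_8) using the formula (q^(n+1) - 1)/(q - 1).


P^3(F_8) has (q^(n+1) - 1)/(q - 1) points.
= 8^3 + 8^2 + 8^1 + 8^0
= 512 + 64 + 8 + 1
= 585

585


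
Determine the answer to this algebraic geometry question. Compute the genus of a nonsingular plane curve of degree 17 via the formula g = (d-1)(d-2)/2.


Using the genus formula for smooth plane curves:
g = (d-1)(d-2)/2
g = (17-1)(17-2)/2
g = 16*15/2
g = 240/2 = 120

120


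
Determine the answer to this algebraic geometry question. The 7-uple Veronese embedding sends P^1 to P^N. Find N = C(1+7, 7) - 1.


The Veronese embedding v_d: P^n -> P^N maps each point to all
degree-d monomials in n+1 homogeneous coordinates.
N = C(n+d, d) - 1
N = C(1+7, 7) - 1
N = C(8, 7) - 1
C(8, 7) = 8
N = 8 - 1 = 7

7


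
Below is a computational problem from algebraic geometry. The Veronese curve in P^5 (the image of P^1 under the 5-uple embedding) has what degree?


The rational normal curve in P^5 is the image of P^1 under the 5-uple Veronese.
A general hyperplane in P^5 pulls back to a degree-5 form on P^1, which has 5 zeros,
so the curve meets a general hyperplane in 5 points. Degree = 5.

5


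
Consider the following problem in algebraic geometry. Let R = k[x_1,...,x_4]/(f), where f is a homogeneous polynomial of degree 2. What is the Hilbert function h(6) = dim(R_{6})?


For R = k[x_1,...,x_n]/(f) with f homogeneous of degree e:
The Hilbert series is (1 - t^e)/(1 - t)^n.
So h(d) = C(d+n-1, n-1) - C(d-e+n-1, n-1) for d >= e.
With n=4, e=2, d=6:
C(6+4-1, 4-1) = C(9, 3) = 84
C(6-2+4-1, 4-1) = C(7, 3) = 35
h(6) = 84 - 35 = 49

49


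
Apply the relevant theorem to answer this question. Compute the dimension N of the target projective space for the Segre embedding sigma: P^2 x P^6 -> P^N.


The Segre embedding maps P^m x P^n into P^N via
all products of coordinates from each factor.
N = (m+1)(n+1) - 1
N = (2+1)(6+1) - 1
N = 3*7 - 1
N = 21 - 1 = 20

20


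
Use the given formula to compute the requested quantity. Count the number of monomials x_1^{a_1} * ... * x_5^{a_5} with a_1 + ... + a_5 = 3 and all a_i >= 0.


The number of degree-3 monomials in 5 variables is C(d+n-1, n-1).
= C(3+5-1, 5-1) = C(7, 4)
= 35

35


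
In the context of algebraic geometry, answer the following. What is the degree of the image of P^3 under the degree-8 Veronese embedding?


The Veronese variety v_8(P^3) has degree d^r.
d^r = 8^3 = 512

512


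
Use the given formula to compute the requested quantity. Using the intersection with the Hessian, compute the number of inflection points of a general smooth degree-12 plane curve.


For a general smooth plane curve C of degree d, the inflection points are
the intersection of C with its Hessian curve, which has degree 3(d-2).
By Bezout, the total intersection number is d * 3(d-2) = 12 * 30 = 360.
For a general curve every flex is ordinary, so each contributes
multiplicity 1 to C·Hess(C), and the number of distinct inflection
points is 3d(d-2).
Inflection points = 3*12*(12-2) = 3*12*10 = 360

360


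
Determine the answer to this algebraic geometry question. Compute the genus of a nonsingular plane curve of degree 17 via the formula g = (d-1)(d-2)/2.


Using the genus formula for smooth plane curves:
g = (d-1)(d-2)/2
g = (17-1)(17-2)/2
g = 16*15/2
g = 240/2 = 120

120


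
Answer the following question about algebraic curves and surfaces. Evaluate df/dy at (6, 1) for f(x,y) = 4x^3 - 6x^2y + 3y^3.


df/dy = (-6)*x^2 + 3*3*y^2
At (6,1): (-6)*6^2 + 3*3*1^2
= -216 + 9
= -207

-207


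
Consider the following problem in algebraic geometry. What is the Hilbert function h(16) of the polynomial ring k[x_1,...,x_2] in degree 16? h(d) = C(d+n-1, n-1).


The Hilbert function for the polynomial ring in 2 variables is:
h(d) = C(d+n-1, n-1)
h(16) = C(16+2-1, 2-1) = C(17, 1)
= 17! / (1! * 16!)
= 17

17


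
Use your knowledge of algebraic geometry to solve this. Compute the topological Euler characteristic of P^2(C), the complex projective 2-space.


The complex projective space P^2 has one cell in each even real dimension 0, 2, ..., 4.
The cohomology groups are H^{2k}(P^2) = Z for k = 0,...,2, and 0 otherwise.
Euler characteristic = sum of Betti numbers = 1 per even-dimensional cohomology group.
chi(P^2) = 2 + 1 = 3

3


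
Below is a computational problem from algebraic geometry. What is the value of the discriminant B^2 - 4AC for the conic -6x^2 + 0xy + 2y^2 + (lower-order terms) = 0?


The discriminant of a conic Ax^2 + Bxy + Cy^2 + ... = 0 is B^2 - 4AC.
B^2 = 0^2 = 0
4AC = 4*(-6)*2 = -48
Discriminant = 0 + 48 = 48

48


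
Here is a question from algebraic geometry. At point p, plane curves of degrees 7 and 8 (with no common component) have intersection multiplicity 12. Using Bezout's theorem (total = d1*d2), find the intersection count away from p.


By Bezout's theorem, the total intersection number is d1 * d2.
Total = 7 * 8 = 56
Intersection multiplicity at p = 12
Remaining intersections = 56 - 12 = 44

44


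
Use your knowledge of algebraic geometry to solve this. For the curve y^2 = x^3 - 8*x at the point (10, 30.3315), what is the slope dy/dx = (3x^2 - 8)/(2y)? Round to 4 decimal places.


Using implicit differentiation of y^2 = x^3 - 8*x:
2y * dy/dx = 3x^2 - 8
dy/dx = (3x^2 - 8)/(2y)
Numerator: 3*10^2 - 8 = 292
Denominator: 2*30.3315 = 60.663
dy/dx = 292/60.663 = 4.8135

4.8135


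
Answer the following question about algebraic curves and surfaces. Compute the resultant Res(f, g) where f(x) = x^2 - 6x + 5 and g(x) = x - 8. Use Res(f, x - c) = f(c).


For Res(f, x - c), we evaluate f at x = c.
f(8) = 8^2 - 6*8 + 5
= 64 - 48 + 5
= 16 + 5 = 21
Res(f, g) = 21

21


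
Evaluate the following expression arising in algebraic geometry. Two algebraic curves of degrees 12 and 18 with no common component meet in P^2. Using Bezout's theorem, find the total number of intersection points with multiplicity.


Bezout's theorem states the intersection count equals the product of degrees.
Intersection count = 12 * 18 = 216

216


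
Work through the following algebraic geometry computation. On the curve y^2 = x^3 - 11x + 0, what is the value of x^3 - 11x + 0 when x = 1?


Compute x^3 - 11x + 0 at x = 1:
x^3 = 1^3 = 1
(-11)*x = (-11)*1 = -11
Sum: 1 - 11 + 0 = -10

-10


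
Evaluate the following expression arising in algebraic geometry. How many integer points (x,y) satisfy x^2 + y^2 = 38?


Systematically check integer values of x where x^2 <= 38.
For each valid x, check if 38 - x^2 is a perfect square.
Total integer solutions found: 0

0


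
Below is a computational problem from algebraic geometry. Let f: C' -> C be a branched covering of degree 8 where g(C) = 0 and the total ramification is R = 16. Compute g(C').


Riemann-Hurwitz formula: 2g' - 2 = d(2g - 2) + R
Given: d = 8, g = 0, R = 16
2g' - 2 = 8*(2*0 - 2) + 16
2g' - 2 = 8*(-2) + 16
2g' - 2 = -16 + 16 = 0
2g' = 2
g' = 1

1


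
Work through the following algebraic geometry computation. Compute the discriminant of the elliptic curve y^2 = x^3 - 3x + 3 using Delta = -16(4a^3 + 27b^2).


Compute each component:
4a^3 = 4*(-3)^3 = 4*(-27) = -108
27b^2 = 27*3^2 = 27*9 = 243
4a^3 + 27b^2 = -108 + 243 = 135
Delta = -16*135 = -2160

-2160


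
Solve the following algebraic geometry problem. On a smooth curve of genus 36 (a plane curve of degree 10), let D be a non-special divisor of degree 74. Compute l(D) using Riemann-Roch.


First, compute the genus of a smooth plane curve of degree 10:
g = (d-1)(d-2)/2 = (10-1)(10-2)/2 = 36
For a non-special divisor D (i.e., h^1(D) = 0), Riemann-Roch gives:
l(D) = deg(D) - g + 1
Since deg(D) = 74 >= 2g - 1 = 71, D is non-special.
l(D) = 74 - 36 + 1 = 39

39


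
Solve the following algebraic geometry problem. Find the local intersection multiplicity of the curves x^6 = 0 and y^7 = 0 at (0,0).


The intersection multiplicity of V(x^a) and V(y^b) at the origin is:
I(O; V(x^6), V(y^7)) = dim_k(k[x,y]/(x^6, y^7))
A basis for k[x,y]/(x^6, y^7) is the set of monomials x^i * y^j
where 0 <= i < 6 and 0 <= j < 7.
The number of such monomials is 6 * 7 = 42

42


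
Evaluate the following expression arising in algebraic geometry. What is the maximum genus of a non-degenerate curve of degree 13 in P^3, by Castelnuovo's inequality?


Castelnuovo's bound: write d - 1 = m(r-1) + epsilon with 0 <= epsilon < r-1.
d - 1 = 13 - 1 = 12
r - 1 = 3 - 1 = 2
12 = 6*2 + 0, so m = 6, epsilon = 0
pi(d, r) = m(m-1)(r-1)/2 + m*epsilon
= 6*5*2/2 + 6*0
= 60/2 + 0
= 30 + 0 = 30

30


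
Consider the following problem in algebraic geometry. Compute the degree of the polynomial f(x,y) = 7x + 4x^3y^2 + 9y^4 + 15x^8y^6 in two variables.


Examine each term for its total degree (sum of exponents).
  Term '7x' has total degree 1+0 = 1.
  Term '4x^3y^2' has total degree 3+2 = 5.
  Term '9y^4' has total degree 0+4 = 4.
  Term '15x^8y^6' has total degree 8+6 = 14.
The maximum total degree among all terms is 14.

14


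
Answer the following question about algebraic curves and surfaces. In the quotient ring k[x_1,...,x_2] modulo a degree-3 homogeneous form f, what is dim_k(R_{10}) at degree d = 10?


For R = k[x_1,...,x_n]/(f) with f homogeneous of degree e:
The Hilbert series is (1 - t^e)/(1 - t)^n.
So h(d) = C(d+n-1, n-1) - C(d-e+n-1, n-1) for d >= e.
With n=2, e=3, d=10:
C(10+2-1, 2-1) = C(11, 1) = 11
C(10-3+2-1, 2-1) = C(8, 1) = 8
h(10) = 11 - 8 = 3

3


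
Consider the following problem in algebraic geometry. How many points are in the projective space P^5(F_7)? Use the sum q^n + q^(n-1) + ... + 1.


P^5(F_7) has (q^(n+1) - 1)/(q - 1) points.
= 7^5 + 7^4 + 7^3 + 7^2 + 7^1 + 7^0
= 16807 + 2401 + 343 + 49 + 7 + 1
= 19608

19608


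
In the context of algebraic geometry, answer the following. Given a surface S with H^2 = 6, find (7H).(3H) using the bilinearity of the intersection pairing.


Using bilinearity of the intersection pairing on a surface S:
(aH).(bH) = ab * (H.H)
We have H^2 = 6.
D.E = (7H).(3H) = 7*3*6
= 21*6
= 126

126


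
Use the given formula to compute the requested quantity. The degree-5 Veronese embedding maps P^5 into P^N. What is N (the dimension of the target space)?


The Veronese embedding v_d: P^n -> P^N maps each point to all
degree-d monomials in n+1 homogeneous coordinates.
N = C(n+d, d) - 1
N = C(5+5, 5) - 1
N = C(10, 5) - 1
C(10, 5) = 252
N = 252 - 1 = 251

251


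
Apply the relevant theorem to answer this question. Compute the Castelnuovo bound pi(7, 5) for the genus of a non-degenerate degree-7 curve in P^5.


Castelnuovo's bound: write d - 1 = m(r-1) + epsilon with 0 <= epsilon < r-1.
d - 1 = 7 - 1 = 6
r - 1 = 5 - 1 = 4
6 = 1*4 + 2, so m = 1, epsilon = 2
pi(d, r) = m(m-1)(r-1)/2 + m*epsilon
= 1*0*4/2 + 1*2
= 0/2 + 2
= 0 + 2 = 2

2


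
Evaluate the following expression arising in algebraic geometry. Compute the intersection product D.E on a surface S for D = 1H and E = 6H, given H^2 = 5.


Using bilinearity of the intersection pairing on a surface S:
(aH).(bH) = ab * (H.H)
We have H^2 = 5.
D.E = (1H).(6H) = 1*6*5
= 6*5
= 30

30


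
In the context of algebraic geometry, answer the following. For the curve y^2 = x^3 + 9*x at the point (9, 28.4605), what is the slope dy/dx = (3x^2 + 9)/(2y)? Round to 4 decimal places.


Using implicit differentiation of y^2 = x^3 + 9*x:
2y * dy/dx = 3x^2 + 9
dy/dx = (3x^2 + 9)/(2y)
Numerator: 3*9^2 + 9 = 252
Denominator: 2*28.4605 = 56.921
dy/dx = 252/56.921 = 4.4272

4.4272


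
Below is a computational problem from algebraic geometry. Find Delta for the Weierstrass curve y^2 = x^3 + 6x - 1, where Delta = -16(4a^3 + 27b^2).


Compute each component:
4a^3 = 4*6^3 = 4*216 = 864
27b^2 = 27*(-1)^2 = 27*1 = 27
4a^3 + 27b^2 = 864 + 27 = 891
Delta = -16*891 = -14256

-14256


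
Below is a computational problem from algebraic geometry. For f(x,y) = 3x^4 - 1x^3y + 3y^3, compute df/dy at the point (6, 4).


df/dy = (-1)*x^3 + 3*3*y^2
At (6,4): (-1)*6^3 + 3*3*4^2
= -216 + 144
= -72

-72


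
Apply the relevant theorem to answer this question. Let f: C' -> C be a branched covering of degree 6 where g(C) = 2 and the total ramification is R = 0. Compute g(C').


Riemann-Hurwitz formula: 2g' - 2 = d(2g - 2) + R
Given: d = 6, g = 2, R = 0
2g' - 2 = 6*(2*2 - 2) + 0
2g' - 2 = 6*2 + 0
2g' - 2 = 12 + 0 = 12
2g' = 14
g' = 7

7


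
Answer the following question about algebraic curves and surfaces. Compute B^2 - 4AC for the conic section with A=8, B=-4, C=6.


The discriminant of a conic Ax^2 + Bxy + Cy^2 + ... = 0 is B^2 - 4AC.
B^2 = (-4)^2 = 16
4AC = 4*8*6 = 192
Discriminant = 16 - 192 = -176

-176


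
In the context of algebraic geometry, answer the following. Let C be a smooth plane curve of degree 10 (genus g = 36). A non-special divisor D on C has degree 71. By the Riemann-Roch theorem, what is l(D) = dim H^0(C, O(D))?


First, compute the genus of a smooth plane curve of degree 10:
g = (d-1)(d-2)/2 = (10-1)(10-2)/2 = 36
For a non-special divisor D (i.e., h^1(D) = 0), Riemann-Roch gives:
l(D) = deg(D) - g + 1
Since deg(D) = 71 >= 2g - 1 = 71, D is non-special.
l(D) = 71 - 36 + 1 = 36

36


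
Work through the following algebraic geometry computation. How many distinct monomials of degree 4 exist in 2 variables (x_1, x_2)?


The number of degree-4 monomials in 2 variables is C(d+n-1, n-1).
= C(4+2-1, 2-1) = C(5, 1)
= 5

5


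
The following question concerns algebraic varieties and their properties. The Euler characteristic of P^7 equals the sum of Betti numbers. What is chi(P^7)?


The complex projective space P^7 has one cell in each even real dimension 0, 2, ..., 14.
The cohomology groups are H^{2k}(P^7) = Z for k = 0,...,7, and 0 otherwise.
Euler characteristic = sum of Betti numbers = 1 per even-dimensional cohomology group.
chi(P^7) = 7 + 1 = 8

8


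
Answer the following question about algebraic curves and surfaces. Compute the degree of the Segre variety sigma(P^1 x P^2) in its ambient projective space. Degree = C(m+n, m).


The degree of the Segre variety P^1 x P^2 is C(m+n, m).
= C(3, 1)
= 3

3


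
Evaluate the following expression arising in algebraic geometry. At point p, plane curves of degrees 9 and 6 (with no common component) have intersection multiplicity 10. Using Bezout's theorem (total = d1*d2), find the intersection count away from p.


By Bezout's theorem, the total intersection number is d1 * d2.
Total = 9 * 6 = 54
Intersection multiplicity at p = 10
Remaining intersections = 54 - 10 = 44

44


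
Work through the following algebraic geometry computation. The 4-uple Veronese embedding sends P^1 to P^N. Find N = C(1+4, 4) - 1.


The Veronese embedding v_d: P^n -> P^N maps each point to all
degree-d monomials in n+1 homogeneous coordinates.
N = C(n+d, d) - 1
N = C(1+4, 4) - 1
N = C(5, 4) - 1
C(5, 4) = 5
N = 5 - 1 = 4

4


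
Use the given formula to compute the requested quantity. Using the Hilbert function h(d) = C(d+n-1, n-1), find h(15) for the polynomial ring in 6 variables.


The Hilbert function for the polynomial ring in 6 variables is:
h(d) = C(d+n-1, n-1)
h(15) = C(15+6-1, 6-1) = C(20, 5)
= 20! / (5! * 15!)
= 15504

15504


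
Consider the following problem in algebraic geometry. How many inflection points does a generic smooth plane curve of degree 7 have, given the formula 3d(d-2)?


For a general smooth plane curve C of degree d, the inflection points are
the intersection of C with its Hessian curve, which has degree 3(d-2).
By Bezout, the total intersection number is d * 3(d-2) = 7 * 15 = 105.
For a general curve every flex is ordinary, so each contributes
multiplicity 1 to C·Hess(C), and the number of distinct inflection
points is 3d(d-2).
Inflection points = 3*7*(7-2) = 3*7*5 = 105

105


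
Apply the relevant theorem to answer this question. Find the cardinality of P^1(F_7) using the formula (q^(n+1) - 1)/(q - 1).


P^1(F_7) has (q^(n+1) - 1)/(q - 1) points.
= 7^1 + 7^0
= 7 + 1
= 8

8


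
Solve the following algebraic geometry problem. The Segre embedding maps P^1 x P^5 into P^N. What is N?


The Segre embedding maps P^m x P^n into P^N via
all products of coordinates from each factor.
N = (m+1)(n+1) - 1
N = (1+1)(5+1) - 1
N = 2*6 - 1
N = 12 - 1 = 11

11


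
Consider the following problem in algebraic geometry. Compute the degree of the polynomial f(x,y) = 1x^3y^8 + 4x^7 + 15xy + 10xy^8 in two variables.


Examine each term for its total degree (sum of exponents).
  Term '1x^3y^8' has total degree 3+8 = 11.
  Term '4x^7' has total degree 7+0 = 7.
  Term '15xy' has total degree 1+1 = 2.
  Term '10xy^8' has total degree 1+8 = 9.
The maximum total degree among all terms is 11.

11


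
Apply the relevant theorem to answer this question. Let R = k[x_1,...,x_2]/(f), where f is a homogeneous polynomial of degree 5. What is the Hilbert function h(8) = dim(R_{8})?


For R = k[x_1,...,x_n]/(f) with f homogeneous of degree e:
The Hilbert series is (1 - t^e)/(1 - t)^n.
So h(d) = C(d+n-1, n-1) - C(d-e+n-1, n-1) for d >= e.
With n=2, e=5, d=8:
C(8+2-1, 2-1) = C(9, 1) = 9
C(8-5+2-1, 2-1) = C(4, 1) = 4
h(8) = 9 - 4 = 5

5


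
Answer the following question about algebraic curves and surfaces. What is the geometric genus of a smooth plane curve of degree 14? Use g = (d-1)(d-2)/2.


Using the genus formula for smooth plane curves:
g = (d-1)(d-2)/2
g = (14-1)(14-2)/2
g = 13*12/2
g = 156/2 = 78

78


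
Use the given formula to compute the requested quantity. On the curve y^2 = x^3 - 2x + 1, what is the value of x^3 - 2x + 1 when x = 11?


Compute x^3 - 2x + 1 at x = 11:
x^3 = 11^3 = 1331
(-2)*x = (-2)*11 = -22
Sum: 1331 - 22 + 1 = 1310

1310


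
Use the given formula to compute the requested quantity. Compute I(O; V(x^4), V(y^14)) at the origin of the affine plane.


The intersection multiplicity of V(x^a) and V(y^b) at the origin is:
I(O; V(x^4), V(y^14)) = dim_k(k[x,y]/(x^4, y^14))
A basis for k[x,y]/(x^4, y^14) is the set of monomials x^i * y^j
where 0 <= i < 4 and 0 <= j < 14.
The number of such monomials is 4 * 14 = 56

56


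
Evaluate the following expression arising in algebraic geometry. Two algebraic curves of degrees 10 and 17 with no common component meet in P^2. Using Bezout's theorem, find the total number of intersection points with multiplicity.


Bezout's theorem states the intersection count equals the product of degrees.
Intersection count = 10 * 17 = 170

170


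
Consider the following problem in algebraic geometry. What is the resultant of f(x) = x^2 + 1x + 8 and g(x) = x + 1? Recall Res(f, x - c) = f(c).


For Res(f, x - c), we evaluate f at x = c.
f(-1) = (-1)^2 + 1*(-1) + 8
= 1 - 1 + 8
= 0 + 8 = 8
Res(f, g) = 8

8


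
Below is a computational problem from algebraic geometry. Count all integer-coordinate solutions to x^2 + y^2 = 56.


Systematically check integer values of x where x^2 <= 56.
For each valid x, check if 56 - x^2 is a perfect square.
Total integer solutions found: 0

0


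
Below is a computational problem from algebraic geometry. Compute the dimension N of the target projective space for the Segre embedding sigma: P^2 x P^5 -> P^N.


The Segre embedding maps P^m x P^n into P^N via
all products of coordinates from each factor.
N = (m+1)(n+1) - 1
N = (2+1)(5+1) - 1
N = 3*6 - 1
N = 18 - 1 = 17

17


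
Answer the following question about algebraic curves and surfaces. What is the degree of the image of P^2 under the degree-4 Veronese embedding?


The Veronese variety v_4(P^2) has degree d^r.
d^r = 4^2 = 16

16


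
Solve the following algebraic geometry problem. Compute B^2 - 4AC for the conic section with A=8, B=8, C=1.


The discriminant of a conic Ax^2 + Bxy + Cy^2 + ... = 0 is B^2 - 4AC.
B^2 = 8^2 = 64
4AC = 4*8*1 = 32
Discriminant = 64 - 32 = 32

32


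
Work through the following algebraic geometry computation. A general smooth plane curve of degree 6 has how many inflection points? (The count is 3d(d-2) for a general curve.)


For a general smooth plane curve C of degree d, the inflection points are
the intersection of C with its Hessian curve, which has degree 3(d-2).
By Bezout, the total intersection number is d * 3(d-2) = 6 * 12 = 72.
For a general curve every flex is ordinary, so each contributes
multiplicity 1 to C·Hess(C), and the number of distinct inflection
points is 3d(d-2).
Inflection points = 3*6*(6-2) = 3*6*4 = 72

72


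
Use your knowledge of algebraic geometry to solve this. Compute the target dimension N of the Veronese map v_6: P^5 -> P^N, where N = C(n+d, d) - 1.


The Veronese embedding v_d: P^n -> P^N maps each point to all
degree-d monomials in n+1 homogeneous coordinates.
N = C(n+d, d) - 1
N = C(5+6, 6) - 1
N = C(11, 6) - 1
C(11, 6) = 462
N = 462 - 1 = 461

461


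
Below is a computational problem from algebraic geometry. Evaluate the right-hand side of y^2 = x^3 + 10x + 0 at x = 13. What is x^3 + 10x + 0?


Compute x^3 + 10x + 0 at x = 13:
x^3 = 13^3 = 2197
10*x = 10*13 = 130
Sum: 2197 + 130 + 0 = 2327

2327


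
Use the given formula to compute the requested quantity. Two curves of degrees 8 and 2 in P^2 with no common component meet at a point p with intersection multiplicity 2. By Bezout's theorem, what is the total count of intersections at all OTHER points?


By Bezout's theorem, the total intersection number is d1 * d2.
Total = 8 * 2 = 16
Intersection multiplicity at p = 2
Remaining intersections = 16 - 2 = 14

14


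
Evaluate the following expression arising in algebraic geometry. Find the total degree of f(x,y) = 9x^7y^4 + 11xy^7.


Examine each term for its total degree (sum of exponents).
  Term '9x^7y^4' has total degree 7+4 = 11.
  Term '11xy^7' has total degree 1+7 = 8.
The maximum total degree among all terms is 11.

11


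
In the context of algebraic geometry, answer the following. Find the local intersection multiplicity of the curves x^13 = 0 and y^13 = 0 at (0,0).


The intersection multiplicity of V(x^a) and V(y^b) at the origin is:
I(O; V(x^13), V(y^13)) = dim_k(k[x,y]/(x^13, y^13))
A basis for k[x,y]/(x^13, y^13) is the set of monomials x^i * y^j
where 0 <= i < 13 and 0 <= j < 13.
The number of such monomials is 13 * 13 = 169

169


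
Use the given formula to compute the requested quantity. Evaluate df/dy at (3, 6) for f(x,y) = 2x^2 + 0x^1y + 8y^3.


df/dy = 0*x^1 + 3*8*y^2
At (3,6): 0*3^1 + 3*8*6^2
= 0 + 864
= 864

864


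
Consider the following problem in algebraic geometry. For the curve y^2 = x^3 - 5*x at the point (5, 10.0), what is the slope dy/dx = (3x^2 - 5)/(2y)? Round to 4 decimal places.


Using implicit differentiation of y^2 = x^3 - 5*x:
2y * dy/dx = 3x^2 - 5
dy/dx = (3x^2 - 5)/(2y)
Numerator: 3*5^2 - 5 = 70
Denominator: 2*10.0 = 20.0
dy/dx = 70/20.0 = 3.5000

3.5000


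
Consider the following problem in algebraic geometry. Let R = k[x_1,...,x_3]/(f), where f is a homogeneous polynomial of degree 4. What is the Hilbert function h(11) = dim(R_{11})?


For R = k[x_1,...,x_n]/(f) with f homogeneous of degree e:
The Hilbert series is (1 - t^e)/(1 - t)^n.
So h(d) = C(d+n-1, n-1) - C(d-e+n-1, n-1) for d >= e.
With n=3, e=4, d=11:
C(11+3-1, 3-1) = C(13, 2) = 78
C(11-4+3-1, 3-1) = C(9, 2) = 36
h(11) = 78 - 36 = 42

42


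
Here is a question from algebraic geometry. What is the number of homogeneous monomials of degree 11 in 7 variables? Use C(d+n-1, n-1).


The number of degree-11 monomials in 7 variables is C(d+n-1, n-1).
= C(11+7-1, 7-1) = C(17, 6)
= 12376

12376


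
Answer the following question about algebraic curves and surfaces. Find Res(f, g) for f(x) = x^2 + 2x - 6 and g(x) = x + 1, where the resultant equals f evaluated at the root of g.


For Res(f, x - c), we evaluate f at x = c.
f(-1) = (-1)^2 + 2*(-1) - 6
= 1 - 2 - 6
= -1 - 6 = -7
Res(f, g) = -7

-7


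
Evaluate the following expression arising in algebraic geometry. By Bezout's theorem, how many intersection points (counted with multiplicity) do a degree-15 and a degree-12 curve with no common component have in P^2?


Bezout's theorem states the intersection count equals the product of degrees.
Intersection count = 15 * 12 = 180

180


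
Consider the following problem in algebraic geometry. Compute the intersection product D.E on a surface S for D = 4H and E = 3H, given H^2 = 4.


Using bilinearity of the intersection pairing on a surface S:
(aH).(bH) = ab * (H.H)
We have H^2 = 4.
D.E = (4H).(3H) = 4*3*4
= 12*4
= 48

48


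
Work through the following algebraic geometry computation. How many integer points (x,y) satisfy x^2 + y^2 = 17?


Systematically check integer values of x where x^2 <= 17.
For each valid x, check if 17 - x^2 is a perfect square.
x=1: 17 - 1 = 16, sqrt = 4 (valid)
x=4: 17 - 16 = 1, sqrt = 1 (valid)
Total integer solutions found: 8

8


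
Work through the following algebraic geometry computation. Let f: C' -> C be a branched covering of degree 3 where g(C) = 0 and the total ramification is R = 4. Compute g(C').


Riemann-Hurwitz formula: 2g' - 2 = d(2g - 2) + R
Given: d = 3, g = 0, R = 4
2g' - 2 = 3*(2*0 - 2) + 4
2g' - 2 = 3*(-2) + 4
2g' - 2 = -6 + 4 = -2
2g' = 0
g' = 0

0


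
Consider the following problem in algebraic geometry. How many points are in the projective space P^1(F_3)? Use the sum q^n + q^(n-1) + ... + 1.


P^1(F_3) has (q^(n+1) - 1)/(q - 1) points.
= 3^1 + 3^0
= 3 + 1
= 4

4


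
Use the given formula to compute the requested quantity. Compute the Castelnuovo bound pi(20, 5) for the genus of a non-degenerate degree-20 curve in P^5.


Castelnuovo's bound: write d - 1 = m(r-1) + epsilon with 0 <= epsilon < r-1.
d - 1 = 20 - 1 = 19
r - 1 = 5 - 1 = 4
19 = 4*4 + 3, so m = 4, epsilon = 3
pi(d, r) = m(m-1)(r-1)/2 + m*epsilon
= 4*3*4/2 + 4*3
= 48/2 + 12
= 24 + 12 = 36

36


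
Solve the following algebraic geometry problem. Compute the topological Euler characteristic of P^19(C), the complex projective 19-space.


The complex projective space P^19 has one cell in each even real dimension 0, 2, ..., 38.
The cohomology groups are H^{2k}(P^19) = Z for k = 0,...,19, and 0 otherwise.
Euler characteristic = sum of Betti numbers = 1 per even-dimensional cohomology group.
chi(P^19) = 19 + 1 = 20

20


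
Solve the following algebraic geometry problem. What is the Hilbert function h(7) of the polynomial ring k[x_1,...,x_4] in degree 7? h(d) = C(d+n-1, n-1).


The Hilbert function for the polynomial ring in 4 variables is:
h(d) = C(d+n-1, n-1)
h(7) = C(7+4-1, 4-1) = C(10, 3)
= 10! / (3! * 7!)
= 120

120


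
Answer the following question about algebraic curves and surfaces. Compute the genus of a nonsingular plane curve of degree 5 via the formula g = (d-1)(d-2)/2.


Using the genus formula for smooth plane curves:
g = (d-1)(d-2)/2
g = (5-1)(5-2)/2
g = 4*3/2
g = 12/2 = 6

6


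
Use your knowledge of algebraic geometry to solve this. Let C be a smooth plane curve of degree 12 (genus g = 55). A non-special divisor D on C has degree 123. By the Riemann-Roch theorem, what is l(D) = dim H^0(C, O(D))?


First, compute the genus of a smooth plane curve of degree 12:
g = (d-1)(d-2)/2 = (12-1)(12-2)/2 = 55
For a non-special divisor D (i.e., h^1(D) = 0), Riemann-Roch gives:
l(D) = deg(D) - g + 1
Since deg(D) = 123 >= 2g - 1 = 109, D is non-special.
l(D) = 123 - 55 + 1 = 69

69


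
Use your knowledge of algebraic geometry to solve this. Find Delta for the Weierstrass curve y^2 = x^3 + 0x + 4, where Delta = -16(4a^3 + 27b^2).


Compute each component:
4a^3 = 4*0^3 = 4*0 = 0
27b^2 = 27*4^2 = 27*16 = 432
4a^3 + 27b^2 = 0 + 432 = 432
Delta = -16*432 = -6912

-6912


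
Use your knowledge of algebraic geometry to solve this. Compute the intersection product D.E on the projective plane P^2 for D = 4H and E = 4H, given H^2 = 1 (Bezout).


Using bilinearity of the intersection pairing on the projective plane P^2:
(aH).(bH) = ab * (H.H)
We have H^2 = 1 (Bezout).
D.E = (4H).(4H) = 4*4*1
= 16*1
= 16

16


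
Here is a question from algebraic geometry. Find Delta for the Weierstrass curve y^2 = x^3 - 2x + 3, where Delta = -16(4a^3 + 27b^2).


Compute each component:
4a^3 = 4*(-2)^3 = 4*(-8) = -32
27b^2 = 27*3^2 = 27*9 = 243
4a^3 + 27b^2 = -32 + 243 = 211
Delta = -16*211 = -3376

-3376


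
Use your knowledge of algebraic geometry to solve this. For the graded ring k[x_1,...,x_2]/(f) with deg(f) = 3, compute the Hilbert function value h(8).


For R = k[x_1,...,x_n]/(f) with f homogeneous of degree e:
The Hilbert series is (1 - t^e)/(1 - t)^n.
So h(d) = C(d+n-1, n-1) - C(d-e+n-1, n-1) for d >= e.
With n=2, e=3, d=8:
C(8+2-1, 2-1) = C(9, 1) = 9
C(8-3+2-1, 2-1) = C(6, 1) = 6
h(8) = 9 - 6 = 3

3


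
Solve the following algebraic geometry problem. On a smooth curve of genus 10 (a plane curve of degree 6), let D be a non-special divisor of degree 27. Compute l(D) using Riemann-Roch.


First, compute the genus of a smooth plane curve of degree 6:
g = (d-1)(d-2)/2 = (6-1)(6-2)/2 = 10
For a non-special divisor D (i.e., h^1(D) = 0), Riemann-Roch gives:
l(D) = deg(D) - g + 1
Since deg(D) = 27 >= 2g - 1 = 19, D is non-special.
l(D) = 27 - 10 + 1 = 18

18


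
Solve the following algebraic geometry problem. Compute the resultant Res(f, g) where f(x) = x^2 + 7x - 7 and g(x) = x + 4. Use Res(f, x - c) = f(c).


For Res(f, x - c), we evaluate f at x = c.
f(-4) = (-4)^2 + 7*(-4) - 7
= 16 - 28 - 7
= -12 - 7 = -19
Res(f, g) = -19

-19


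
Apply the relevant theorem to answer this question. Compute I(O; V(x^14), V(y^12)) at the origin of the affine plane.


The intersection multiplicity of V(x^a) and V(y^b) at the origin is:
I(O; V(x^14), V(y^12)) = dim_k(k[x,y]/(x^14, y^12))
A basis for k[x,y]/(x^14, y^12) is the set of monomials x^i * y^j
where 0 <= i < 14 and 0 <= j < 12.
The number of such monomials is 14 * 12 = 168

168


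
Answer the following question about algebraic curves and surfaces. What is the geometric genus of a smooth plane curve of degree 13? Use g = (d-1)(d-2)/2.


Using the genus formula for smooth plane curves:
g = (d-1)(d-2)/2
g = (13-1)(13-2)/2
g = 12*11/2
g = 132/2 = 66

66


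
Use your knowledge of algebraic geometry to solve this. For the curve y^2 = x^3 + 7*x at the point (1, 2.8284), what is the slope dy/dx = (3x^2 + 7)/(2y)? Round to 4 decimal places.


Using implicit differentiation of y^2 = x^3 + 7*x:
2y * dy/dx = 3x^2 + 7
dy/dx = (3x^2 + 7)/(2y)
Numerator: 3*1^2 + 7 = 10
Denominator: 2*2.8284 = 5.6568
dy/dx = 10/5.6568 = 1.7678

1.7678


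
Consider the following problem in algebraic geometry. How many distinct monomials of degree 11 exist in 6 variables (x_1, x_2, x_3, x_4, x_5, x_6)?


The number of degree-11 monomials in 6 variables is C(d+n-1, n-1).
= C(11+6-1, 6-1) = C(16, 5)
= 4368

4368


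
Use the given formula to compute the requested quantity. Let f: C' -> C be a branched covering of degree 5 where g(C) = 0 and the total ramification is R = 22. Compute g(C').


Riemann-Hurwitz formula: 2g' - 2 = d(2g - 2) + R
Given: d = 5, g = 0, R = 22
2g' - 2 = 5*(2*0 - 2) + 22
2g' - 2 = 5*(-2) + 22
2g' - 2 = -10 + 22 = 12
2g' = 14
g' = 7

7


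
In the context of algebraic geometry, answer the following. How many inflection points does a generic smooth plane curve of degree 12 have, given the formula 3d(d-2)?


For a general smooth plane curve C of degree d, the inflection points are
the intersection of C with its Hessian curve, which has degree 3(d-2).
By Bezout, the total intersection number is d * 3(d-2) = 12 * 30 = 360.
For a general curve every flex is ordinary, so each contributes
multiplicity 1 to C·Hess(C), and the number of distinct inflection
points is 3d(d-2).
Inflection points = 3*12*(12-2) = 3*12*10 = 360

360
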